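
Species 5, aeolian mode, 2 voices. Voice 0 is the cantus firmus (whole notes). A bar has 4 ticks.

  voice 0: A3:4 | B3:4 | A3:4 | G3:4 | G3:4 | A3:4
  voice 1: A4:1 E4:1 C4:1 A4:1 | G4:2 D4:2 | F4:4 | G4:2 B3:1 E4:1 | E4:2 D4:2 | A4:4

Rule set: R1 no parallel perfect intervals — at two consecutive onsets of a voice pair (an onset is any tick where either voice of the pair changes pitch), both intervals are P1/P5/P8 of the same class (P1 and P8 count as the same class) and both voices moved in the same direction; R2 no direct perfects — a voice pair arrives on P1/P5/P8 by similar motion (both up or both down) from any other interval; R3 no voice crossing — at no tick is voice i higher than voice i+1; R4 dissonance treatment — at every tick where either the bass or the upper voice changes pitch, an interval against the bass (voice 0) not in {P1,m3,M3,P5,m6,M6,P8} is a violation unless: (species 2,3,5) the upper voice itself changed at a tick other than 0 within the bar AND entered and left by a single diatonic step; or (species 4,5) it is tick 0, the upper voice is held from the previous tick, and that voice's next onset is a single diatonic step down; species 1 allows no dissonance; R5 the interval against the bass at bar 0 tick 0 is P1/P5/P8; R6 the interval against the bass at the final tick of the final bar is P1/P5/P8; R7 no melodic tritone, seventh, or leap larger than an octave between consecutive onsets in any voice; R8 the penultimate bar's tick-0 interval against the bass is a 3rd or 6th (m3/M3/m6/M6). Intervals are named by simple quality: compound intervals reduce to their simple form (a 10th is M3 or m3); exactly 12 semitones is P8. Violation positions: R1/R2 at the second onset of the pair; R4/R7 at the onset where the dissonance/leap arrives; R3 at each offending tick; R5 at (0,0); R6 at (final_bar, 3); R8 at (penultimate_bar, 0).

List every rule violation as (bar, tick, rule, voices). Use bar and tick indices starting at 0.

(5, 0, R2, (0, 1))

bar 0: v0=A3 v1=A4 downbeat P8
bar 1: v0=B3 v1=G4 downbeat m6
bar 2: v0=A3 v1=F4 downbeat m6
bar 3: v0=G3 v1=G4 downbeat P8
bar 4: v0=G3 v1=E4 downbeat M6
bar 5: v0=A3 v1=A4 downbeat P8
  -> R2 @ bar 5 tick 0 v(0, 1): G3/D4 P5 -> A3/A4 P8 similar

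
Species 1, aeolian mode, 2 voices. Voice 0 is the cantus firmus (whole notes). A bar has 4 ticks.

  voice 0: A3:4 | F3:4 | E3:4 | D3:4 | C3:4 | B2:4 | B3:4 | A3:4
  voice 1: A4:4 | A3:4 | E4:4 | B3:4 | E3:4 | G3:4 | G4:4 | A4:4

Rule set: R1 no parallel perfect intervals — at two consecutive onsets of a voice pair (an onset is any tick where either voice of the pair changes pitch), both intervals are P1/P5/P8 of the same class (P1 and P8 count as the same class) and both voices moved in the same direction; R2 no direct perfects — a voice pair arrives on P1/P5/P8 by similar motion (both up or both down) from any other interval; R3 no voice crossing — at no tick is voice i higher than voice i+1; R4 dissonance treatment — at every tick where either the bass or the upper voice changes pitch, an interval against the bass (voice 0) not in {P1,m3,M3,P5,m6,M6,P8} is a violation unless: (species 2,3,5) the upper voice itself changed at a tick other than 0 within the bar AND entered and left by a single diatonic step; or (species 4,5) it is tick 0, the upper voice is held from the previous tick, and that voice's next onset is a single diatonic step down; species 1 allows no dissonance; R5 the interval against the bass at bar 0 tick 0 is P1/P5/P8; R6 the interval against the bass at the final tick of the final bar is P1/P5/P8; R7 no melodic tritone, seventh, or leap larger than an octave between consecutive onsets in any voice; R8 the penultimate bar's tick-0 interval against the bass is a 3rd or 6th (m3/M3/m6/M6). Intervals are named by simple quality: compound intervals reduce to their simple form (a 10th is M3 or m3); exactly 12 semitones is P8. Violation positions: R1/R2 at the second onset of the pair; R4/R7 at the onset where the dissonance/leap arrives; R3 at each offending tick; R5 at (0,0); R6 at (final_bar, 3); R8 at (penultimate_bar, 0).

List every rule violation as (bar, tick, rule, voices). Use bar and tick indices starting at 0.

No violations across 8 bars (A3..A3 vs A4..A4).

bar 0: v0=A3 v1=A4 downbeat P8
bar 1: v0=F3 v1=A3 downbeat M3
bar 2: v0=E3 v1=E4 downbeat P8
bar 3: v0=D3 v1=B3 downbeat M6
bar 4: v0=C3 v1=E3 downbeat M3
bar 5: v0=B2 v1=G3 downbeat m6
bar 6: v0=B3 v1=G4 downbeat m6
bar 7: v0=A3 v1=A4 downbeat P8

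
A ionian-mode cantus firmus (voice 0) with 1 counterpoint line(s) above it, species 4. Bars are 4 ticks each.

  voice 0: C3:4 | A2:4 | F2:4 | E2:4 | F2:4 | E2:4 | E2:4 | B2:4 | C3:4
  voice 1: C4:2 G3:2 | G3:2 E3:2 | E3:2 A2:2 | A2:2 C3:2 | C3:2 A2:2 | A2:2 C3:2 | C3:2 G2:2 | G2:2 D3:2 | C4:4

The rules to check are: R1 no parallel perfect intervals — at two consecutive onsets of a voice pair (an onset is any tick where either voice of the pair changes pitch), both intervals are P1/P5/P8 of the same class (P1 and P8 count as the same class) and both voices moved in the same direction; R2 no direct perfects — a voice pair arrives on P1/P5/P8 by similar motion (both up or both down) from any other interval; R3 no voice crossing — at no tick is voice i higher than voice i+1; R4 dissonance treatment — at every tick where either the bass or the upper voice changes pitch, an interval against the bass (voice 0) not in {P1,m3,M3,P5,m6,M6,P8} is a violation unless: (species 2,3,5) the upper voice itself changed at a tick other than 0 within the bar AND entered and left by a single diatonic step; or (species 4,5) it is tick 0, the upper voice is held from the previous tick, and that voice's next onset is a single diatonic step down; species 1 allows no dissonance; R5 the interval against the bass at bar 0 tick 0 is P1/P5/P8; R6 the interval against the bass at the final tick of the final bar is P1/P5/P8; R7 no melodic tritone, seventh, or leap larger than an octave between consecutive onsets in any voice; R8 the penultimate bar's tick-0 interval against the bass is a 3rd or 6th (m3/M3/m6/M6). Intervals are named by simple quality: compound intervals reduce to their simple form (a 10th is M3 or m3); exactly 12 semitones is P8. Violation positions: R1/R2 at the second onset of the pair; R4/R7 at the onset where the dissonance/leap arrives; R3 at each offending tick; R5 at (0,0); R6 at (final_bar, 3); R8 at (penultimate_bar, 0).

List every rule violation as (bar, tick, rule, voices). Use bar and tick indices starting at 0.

bar 0: v0=C3 v1=C4 downbeat P8
bar 1: v0=A2 v1=G3 downbeat m7
bar 2: v0=F2 v1=E3 downbeat M7
bar 3: v0=E2 v1=A2 downbeat P4
bar 4: v0=F2 v1=C3 downbeat P5
bar 5: v0=E2 v1=A2 downbeat P4
bar 6: v0=E2 v1=C3 downbeat m6
bar 7: v0=B2 v1=G2 downbeat M3
bar 8: v0=C3 v1=C4 downbeat P8
  -> R4 @ bar 1 tick 0 v(0, 1): A2/G3 m7 untreated
  -> R4 @ bar 2 tick 0 v(0, 1): F2/E3 M7 untreated
  -> R4 @ bar 3 tick 0 v(0, 1): E2/A2 P4 untreated
  -> R4 @ bar 5 tick 0 v(0, 1): E2/A2 P4 untreated
  -> R3 @ bar 7 tick 0 v(0, 1): B2 above G2
  -> R3 @ bar 7 tick 1 v(0, 1): B2 above G2
  -> R2 @ bar 8 tick 0 v(0, 1): B2/D3 m3 -> C3/C4 P8 similar
  -> R7 @ bar 8 tick 0 v(1,): D3->C4 leap 10st

(1, 0, R4, (0, 1))
(2, 0, R4, (0, 1))
(3, 0, R4, (0, 1))
(5, 0, R4, (0, 1))
(7, 0, R3, (0, 1))
(7, 1, R3, (0, 1))
(8, 0, R2, (0, 1))
(8, 0, R7, (1,))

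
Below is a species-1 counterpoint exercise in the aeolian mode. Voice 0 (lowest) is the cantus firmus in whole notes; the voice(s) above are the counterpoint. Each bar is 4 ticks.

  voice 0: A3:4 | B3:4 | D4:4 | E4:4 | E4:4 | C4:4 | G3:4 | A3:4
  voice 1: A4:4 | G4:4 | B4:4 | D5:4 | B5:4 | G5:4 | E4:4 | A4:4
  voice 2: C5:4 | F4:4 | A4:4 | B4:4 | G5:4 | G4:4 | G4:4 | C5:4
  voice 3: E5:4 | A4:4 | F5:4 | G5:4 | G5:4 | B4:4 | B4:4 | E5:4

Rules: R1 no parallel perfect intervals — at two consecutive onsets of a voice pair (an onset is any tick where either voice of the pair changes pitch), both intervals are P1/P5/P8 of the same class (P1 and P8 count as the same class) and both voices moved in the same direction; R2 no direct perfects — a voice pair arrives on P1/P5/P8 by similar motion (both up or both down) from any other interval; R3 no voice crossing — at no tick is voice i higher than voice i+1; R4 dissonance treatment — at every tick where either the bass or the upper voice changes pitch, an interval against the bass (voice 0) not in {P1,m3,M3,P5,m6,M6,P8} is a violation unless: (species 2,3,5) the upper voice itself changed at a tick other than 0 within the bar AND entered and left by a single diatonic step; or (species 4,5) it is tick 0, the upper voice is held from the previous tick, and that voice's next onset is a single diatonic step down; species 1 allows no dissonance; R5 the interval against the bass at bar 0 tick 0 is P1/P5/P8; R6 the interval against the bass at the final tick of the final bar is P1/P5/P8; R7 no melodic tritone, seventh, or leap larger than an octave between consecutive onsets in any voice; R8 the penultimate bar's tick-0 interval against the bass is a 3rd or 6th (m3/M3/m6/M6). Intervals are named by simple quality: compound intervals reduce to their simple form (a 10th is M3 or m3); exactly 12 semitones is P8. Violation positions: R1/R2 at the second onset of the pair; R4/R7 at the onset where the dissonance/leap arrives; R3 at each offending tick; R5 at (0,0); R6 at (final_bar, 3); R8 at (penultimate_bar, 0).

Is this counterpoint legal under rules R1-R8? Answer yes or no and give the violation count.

bar 0: v0=A3 v1=A4 v2=C5 v3=E5 (P5)
bar 1: v0=B3 v1=G4 v2=F4 v3=A4 (m7)
bar 2: v0=D4 v1=B4 v2=A4 v3=F5 (m3)
bar 3: v0=E4 v1=D5 v2=B4 v3=G5 (m3)
bar 4: v0=E4 v1=B5 v2=G5 v3=G5 (m3)
bar 5: v0=C4 v1=G5 v2=G4 v3=B4 (M7)
bar 6: v0=G3 v1=E4 v2=G4 v3=B4 (M3)
bar 7: v0=A3 v1=A4 v2=C5 v3=E5 (P5)
  R5 @ bar0.0: opens on m3
  R3 @ bar1.0: G4 above F4
  R4 @ bar1.0: B3/F4 TT untreated
  R4 @ bar1.0: B3/A4 m7 untreated
  R3 @ bar1.1: G4 above F4
  R3 @ bar1.2: G4 above F4
  R3 @ bar1.3: G4 above F4
  R2 @ bar2.0: B3/F4 TT -> D4/A4 P5 similar
  R3 @ bar2.0: B4 above A4
  R3 @ bar2.1: B4 above A4
  R3 @ bar2.2: B4 above A4
  R3 @ bar2.3: B4 above A4
  R1 @ bar3.0: D4/A4 P5 -> E4/B4 P5 similar
  R3 @ bar3.0: D5 above B4
  R4 @ bar3.0: E4/D5 m7 untreated
  R3 @ bar3.1: D5 above B4
  R3 @ bar3.2: D5 above B4
  R3 @ bar3.3: D5 above B4
  R3 @ bar4.0: B5 above G5
  R3 @ bar4.1: B5 above G5
  R3 @ bar4.2: B5 above G5
  R3 @ bar4.3: B5 above G5
  R1 @ bar5.0: E4/B5 P5 -> C4/G5 P5 similar
  R2 @ bar5.0: E4/G5 m3 -> C4/G4 P5 similar
  R2 @ bar5.0: B5/G5 M3 -> G5/G4 P8 similar
  R3 @ bar5.0: G5 above G4
  R4 @ bar5.0: C4/B4 M7 untreated
  R3 @ bar5.1: G5 above G4
  R3 @ bar5.2: G5 above G4
  R3 @ bar5.3: G5 above G4
  R7 @ bar6.0: G5->E4 leap 15st
  R8 @ bar6.0: penult P8 not 3rd/6th
  R1 @ bar7.0: E4/B4 P5 -> A4/E5 P5 similar
  R2 @ bar7.0: G3/E4 M6 -> A3/A4 P8 similar
  R2 @ bar7.0: G3/B4 M3 -> A3/E5 P5 similar
  R6 @ bar7.3: closes on m3

No (36 violations)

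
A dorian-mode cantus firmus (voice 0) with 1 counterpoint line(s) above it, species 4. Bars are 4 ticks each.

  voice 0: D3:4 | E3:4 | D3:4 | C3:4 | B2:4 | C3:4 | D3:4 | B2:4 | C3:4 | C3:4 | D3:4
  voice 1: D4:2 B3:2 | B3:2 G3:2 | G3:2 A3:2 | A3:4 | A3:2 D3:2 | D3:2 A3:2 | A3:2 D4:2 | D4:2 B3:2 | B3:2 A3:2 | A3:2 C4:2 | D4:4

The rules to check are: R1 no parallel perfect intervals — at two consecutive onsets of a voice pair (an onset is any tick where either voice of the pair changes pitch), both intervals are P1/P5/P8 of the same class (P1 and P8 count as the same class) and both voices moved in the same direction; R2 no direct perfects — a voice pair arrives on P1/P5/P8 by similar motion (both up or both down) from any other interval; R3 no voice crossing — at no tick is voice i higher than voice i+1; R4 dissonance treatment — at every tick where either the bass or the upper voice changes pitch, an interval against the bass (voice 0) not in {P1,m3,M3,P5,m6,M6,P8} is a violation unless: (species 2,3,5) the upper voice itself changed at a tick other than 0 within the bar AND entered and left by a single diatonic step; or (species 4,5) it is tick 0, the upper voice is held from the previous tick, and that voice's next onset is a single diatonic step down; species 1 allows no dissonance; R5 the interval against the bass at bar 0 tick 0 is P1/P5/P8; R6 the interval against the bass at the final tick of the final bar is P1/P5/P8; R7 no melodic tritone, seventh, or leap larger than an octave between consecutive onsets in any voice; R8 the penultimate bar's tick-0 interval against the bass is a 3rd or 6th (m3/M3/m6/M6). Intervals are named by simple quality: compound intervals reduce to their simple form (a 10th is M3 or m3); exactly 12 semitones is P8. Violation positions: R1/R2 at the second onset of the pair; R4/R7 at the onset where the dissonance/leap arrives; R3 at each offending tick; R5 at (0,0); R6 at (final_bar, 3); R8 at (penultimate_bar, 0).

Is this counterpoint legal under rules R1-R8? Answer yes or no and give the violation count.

bar 0: v0=D3 v1=D4 (P8)
bar 1: v0=E3 v1=B3 (P5)
bar 2: v0=D3 v1=G3 (P4)
bar 3: v0=C3 v1=A3 (M6)
bar 4: v0=B2 v1=A3 (m7)
bar 5: v0=C3 v1=D3 (M2)
bar 6: v0=D3 v1=A3 (P5)
bar 7: v0=B2 v1=D4 (m3)
bar 8: v0=C3 v1=B3 (M7)
bar 9: v0=C3 v1=A3 (M6)
bar 10: v0=D3 v1=D4 (P8)
  R4 @ bar2.0: D3/G3 P4 untreated
  R4 @ bar4.0: B2/A3 m7 untreated
  R4 @ bar5.0: C3/D3 M2 untreated
  R1 @ bar10.0: C3/C4 P8 -> D3/D4 P8 similar

No (4 violations)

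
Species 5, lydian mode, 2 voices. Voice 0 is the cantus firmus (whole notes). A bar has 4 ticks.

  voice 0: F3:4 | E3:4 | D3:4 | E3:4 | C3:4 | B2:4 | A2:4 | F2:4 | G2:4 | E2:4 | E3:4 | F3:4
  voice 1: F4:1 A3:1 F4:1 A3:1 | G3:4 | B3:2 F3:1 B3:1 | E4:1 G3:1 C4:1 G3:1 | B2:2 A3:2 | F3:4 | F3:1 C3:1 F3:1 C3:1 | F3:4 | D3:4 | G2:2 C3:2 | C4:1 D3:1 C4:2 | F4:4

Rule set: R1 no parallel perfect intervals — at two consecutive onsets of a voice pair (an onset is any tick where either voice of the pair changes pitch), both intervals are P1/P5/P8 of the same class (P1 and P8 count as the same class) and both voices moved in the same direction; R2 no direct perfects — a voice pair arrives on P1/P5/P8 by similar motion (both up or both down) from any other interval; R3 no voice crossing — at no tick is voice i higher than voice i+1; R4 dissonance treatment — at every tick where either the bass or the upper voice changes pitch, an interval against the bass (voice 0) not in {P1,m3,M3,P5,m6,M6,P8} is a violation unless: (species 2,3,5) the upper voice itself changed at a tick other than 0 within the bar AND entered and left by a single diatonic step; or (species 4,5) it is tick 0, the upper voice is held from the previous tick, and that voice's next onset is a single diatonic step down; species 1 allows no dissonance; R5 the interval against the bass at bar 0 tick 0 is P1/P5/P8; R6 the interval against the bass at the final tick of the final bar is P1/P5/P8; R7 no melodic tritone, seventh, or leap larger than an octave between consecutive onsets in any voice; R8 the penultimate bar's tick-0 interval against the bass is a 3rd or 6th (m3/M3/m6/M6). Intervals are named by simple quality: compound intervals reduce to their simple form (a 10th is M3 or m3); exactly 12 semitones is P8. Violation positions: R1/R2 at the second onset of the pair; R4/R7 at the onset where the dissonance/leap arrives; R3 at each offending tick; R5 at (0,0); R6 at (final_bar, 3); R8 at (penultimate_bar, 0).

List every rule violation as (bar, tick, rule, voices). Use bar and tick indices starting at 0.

(2, 2, R7, (1,))
(2, 3, R7, (1,))
(3, 0, R2, (0, 1))
(4, 0, R3, (0, 1))
(4, 0, R4, (0, 1))
(4, 1, R3, (0, 1))
(4, 2, R7, (1,))
(5, 0, R4, (0, 1))
(10, 1, R3, (0, 1))
(10, 1, R4, (0, 1))
(10, 1, R7, (1,))
(10, 2, R7, (1,))
(11, 0, R2, (0, 1))

bar 0: v0=F3 v1=F4 downbeat P8
bar 1: v0=E3 v1=G3 downbeat m3
bar 2: v0=D3 v1=B3 downbeat M6
bar 3: v0=E3 v1=E4 downbeat P8
bar 4: v0=C3 v1=B2 downbeat m2
bar 5: v0=B2 v1=F3 downbeat TT
bar 6: v0=A2 v1=F3 downbeat m6
bar 7: v0=F2 v1=F3 downbeat P8
bar 8: v0=G2 v1=D3 downbeat P5
bar 9: v0=E2 v1=G2 downbeat m3
bar 10: v0=E3 v1=C4 downbeat m6
bar 11: v0=F3 v1=F4 downbeat P8
  -> R7 @ bar 2 tick 2 v(1,): B3->F3 leap 6st
  -> R7 @ bar 2 tick 3 v(1,): F3->B3 leap 6st
  -> R2 @ bar 3 tick 0 v(0, 1): D3/B3 M6 -> E3/E4 P8 similar
  -> R3 @ bar 4 tick 0 v(0, 1): C3 above B2
  -> R4 @ bar 4 tick 0 v(0, 1): C3/B2 m2 untreated
  -> R3 @ bar 4 tick 1 v(0, 1): C3 above B2
  -> R7 @ bar 4 tick 2 v(1,): B2->A3 leap 10st
  -> R4 @ bar 5 tick 0 v(0, 1): B2/F3 TT untreated
  -> R3 @ bar 10 tick 1 v(0, 1): E3 above D3
  -> R4 @ bar 10 tick 1 v(0, 1): E3/D3 M2 untreated
  -> R7 @ bar 10 tick 1 v(1,): C4->D3 leap 10st
  -> R7 @ bar 10 tick 2 v(1,): D3->C4 leap 10st
  -> R2 @ bar 11 tick 0 v(0, 1): E3/C4 m6 -> F3/F4 P8 similar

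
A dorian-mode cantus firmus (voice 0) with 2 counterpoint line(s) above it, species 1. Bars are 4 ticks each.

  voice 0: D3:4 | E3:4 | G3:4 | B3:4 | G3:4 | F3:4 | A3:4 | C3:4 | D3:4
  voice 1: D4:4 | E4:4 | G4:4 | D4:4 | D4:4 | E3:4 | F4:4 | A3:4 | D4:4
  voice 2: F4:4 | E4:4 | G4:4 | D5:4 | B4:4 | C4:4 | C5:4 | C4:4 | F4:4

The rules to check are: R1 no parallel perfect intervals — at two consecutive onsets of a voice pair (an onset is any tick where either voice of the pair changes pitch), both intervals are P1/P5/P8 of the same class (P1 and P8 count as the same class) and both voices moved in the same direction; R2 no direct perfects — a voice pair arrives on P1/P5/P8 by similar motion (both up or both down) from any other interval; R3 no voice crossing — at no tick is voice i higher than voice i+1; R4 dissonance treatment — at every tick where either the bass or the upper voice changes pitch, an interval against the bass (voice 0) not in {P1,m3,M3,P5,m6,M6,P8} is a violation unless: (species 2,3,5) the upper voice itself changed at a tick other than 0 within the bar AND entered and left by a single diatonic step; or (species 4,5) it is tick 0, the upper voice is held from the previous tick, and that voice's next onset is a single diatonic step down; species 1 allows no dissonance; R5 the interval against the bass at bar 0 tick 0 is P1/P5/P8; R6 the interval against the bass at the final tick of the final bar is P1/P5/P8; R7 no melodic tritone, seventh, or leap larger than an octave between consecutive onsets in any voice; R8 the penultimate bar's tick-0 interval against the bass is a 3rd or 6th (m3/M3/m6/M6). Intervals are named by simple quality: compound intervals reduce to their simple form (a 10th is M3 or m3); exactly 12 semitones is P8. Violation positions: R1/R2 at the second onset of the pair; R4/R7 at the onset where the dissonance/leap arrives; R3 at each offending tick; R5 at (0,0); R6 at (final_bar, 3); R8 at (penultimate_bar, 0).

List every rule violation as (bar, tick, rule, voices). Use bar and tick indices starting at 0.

bar 0: v0=D3 v1=D4 v2=F4 downbeat m3
bar 1: v0=E3 v1=E4 v2=E4 downbeat P8
bar 2: v0=G3 v1=G4 v2=G4 downbeat P8
bar 3: v0=B3 v1=D4 v2=D5 downbeat m3
bar 4: v0=G3 v1=D4 v2=B4 downbeat M3
bar 5: v0=F3 v1=E3 v2=C4 downbeat P5
bar 6: v0=A3 v1=F4 v2=C5 downbeat m3
bar 7: v0=C3 v1=A3 v2=C4 downbeat P8
bar 8: v0=D3 v1=D4 v2=F4 downbeat m3
  -> R5 @ bar 0 tick 0 v(0, 2): opens on m3
  -> R1 @ bar 1 tick 0 v(0, 1): D3/D4 P8 -> E3/E4 P8 similar
  -> R1 @ bar 2 tick 0 v(0, 1): E3/E4 P8 -> G3/G4 P8 similar
  -> R1 @ bar 2 tick 0 v(0, 2): E3/E4 P8 -> G3/G4 P8 similar
  -> R1 @ bar 2 tick 0 v(1, 2): E4/E4 P1 -> G4/G4 P1 similar
  -> R2 @ bar 5 tick 0 v(0, 2): G3/B4 M3 -> F3/C4 P5 similar
  -> R3 @ bar 5 tick 0 v(0, 1): F3 above E3
  -> R4 @ bar 5 tick 0 v(0, 1): F3/E3 m2 untreated
  -> R7 @ bar 5 tick 0 v(1,): D4->E3 leap 10st
  -> R7 @ bar 5 tick 0 v(2,): B4->C4 leap 11st
  -> R3 @ bar 5 tick 1 v(0, 1): F3 above E3
  -> R3 @ bar 5 tick 2 v(0, 1): F3 above E3
  -> R3 @ bar 5 tick 3 v(0, 1): F3 above E3
  -> R2 @ bar 6 tick 0 v(1, 2): E3/C4 m6 -> F4/C5 P5 similar
  -> R7 @ bar 6 tick 0 v(1,): E3->F4 leap 13st
  -> R2 @ bar 7 tick 0 v(0, 2): A3/C5 m3 -> C3/C4 P8 similar
  -> R8 @ bar 7 tick 0 v(0, 2): penult P8 not 3rd/6th
  -> R2 @ bar 8 tick 0 v(0, 1): C3/A3 M6 -> D3/D4 P8 similar
  -> R6 @ bar 8 tick 3 v(0, 2): closes on m3

(0, 0, R5, (0, 2))
(1, 0, R1, (0, 1))
(2, 0, R1, (0, 1))
(2, 0, R1, (0, 2))
(2, 0, R1, (1, 2))
(5, 0, R2, (0, 2))
(5, 0, R3, (0, 1))
(5, 0, R4, (0, 1))
(5, 0, R7, (1,))
(5, 0, R7, (2,))
(5, 1, R3, (0, 1))
(5, 2, R3, (0, 1))
(5, 3, R3, (0, 1))
(6, 0, R2, (1, 2))
(6, 0, R7, (1,))
(7, 0, R2, (0, 2))
(7, 0, R8, (0, 2))
(8, 0, R2, (0, 1))
(8, 3, R6, (0, 2))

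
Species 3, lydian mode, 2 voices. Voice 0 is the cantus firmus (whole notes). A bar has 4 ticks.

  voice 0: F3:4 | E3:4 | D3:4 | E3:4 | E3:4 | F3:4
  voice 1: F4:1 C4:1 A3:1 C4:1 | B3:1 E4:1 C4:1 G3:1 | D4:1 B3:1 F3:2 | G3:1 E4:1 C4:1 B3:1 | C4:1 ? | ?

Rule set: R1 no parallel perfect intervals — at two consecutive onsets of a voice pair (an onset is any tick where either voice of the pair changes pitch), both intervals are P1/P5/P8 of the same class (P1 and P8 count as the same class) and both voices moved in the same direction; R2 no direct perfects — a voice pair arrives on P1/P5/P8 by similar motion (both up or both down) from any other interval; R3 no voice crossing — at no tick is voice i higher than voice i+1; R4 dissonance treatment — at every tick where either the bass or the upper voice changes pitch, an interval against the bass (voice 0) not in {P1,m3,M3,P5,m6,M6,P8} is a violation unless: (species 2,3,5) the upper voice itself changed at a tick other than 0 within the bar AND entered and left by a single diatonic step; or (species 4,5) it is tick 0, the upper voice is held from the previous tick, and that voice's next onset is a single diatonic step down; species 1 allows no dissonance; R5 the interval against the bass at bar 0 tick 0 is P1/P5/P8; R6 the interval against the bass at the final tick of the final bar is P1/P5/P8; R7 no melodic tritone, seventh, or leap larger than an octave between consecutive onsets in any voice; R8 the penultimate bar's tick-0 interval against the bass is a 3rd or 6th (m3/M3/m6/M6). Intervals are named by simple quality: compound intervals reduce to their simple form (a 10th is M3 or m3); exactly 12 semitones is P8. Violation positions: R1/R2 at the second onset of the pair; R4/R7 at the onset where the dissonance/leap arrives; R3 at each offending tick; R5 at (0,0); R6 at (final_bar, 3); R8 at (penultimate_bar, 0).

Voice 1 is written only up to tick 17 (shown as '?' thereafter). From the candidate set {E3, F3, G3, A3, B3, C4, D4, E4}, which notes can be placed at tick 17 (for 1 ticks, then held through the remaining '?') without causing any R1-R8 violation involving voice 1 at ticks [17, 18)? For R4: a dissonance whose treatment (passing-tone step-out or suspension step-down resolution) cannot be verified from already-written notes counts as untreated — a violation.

E3: legal
F3: violates R4
G3: legal
A3: violates R4
B3: legal
C4: legal
D4: violates R4
E4: legal

{B3, C4, E3, E4, G3}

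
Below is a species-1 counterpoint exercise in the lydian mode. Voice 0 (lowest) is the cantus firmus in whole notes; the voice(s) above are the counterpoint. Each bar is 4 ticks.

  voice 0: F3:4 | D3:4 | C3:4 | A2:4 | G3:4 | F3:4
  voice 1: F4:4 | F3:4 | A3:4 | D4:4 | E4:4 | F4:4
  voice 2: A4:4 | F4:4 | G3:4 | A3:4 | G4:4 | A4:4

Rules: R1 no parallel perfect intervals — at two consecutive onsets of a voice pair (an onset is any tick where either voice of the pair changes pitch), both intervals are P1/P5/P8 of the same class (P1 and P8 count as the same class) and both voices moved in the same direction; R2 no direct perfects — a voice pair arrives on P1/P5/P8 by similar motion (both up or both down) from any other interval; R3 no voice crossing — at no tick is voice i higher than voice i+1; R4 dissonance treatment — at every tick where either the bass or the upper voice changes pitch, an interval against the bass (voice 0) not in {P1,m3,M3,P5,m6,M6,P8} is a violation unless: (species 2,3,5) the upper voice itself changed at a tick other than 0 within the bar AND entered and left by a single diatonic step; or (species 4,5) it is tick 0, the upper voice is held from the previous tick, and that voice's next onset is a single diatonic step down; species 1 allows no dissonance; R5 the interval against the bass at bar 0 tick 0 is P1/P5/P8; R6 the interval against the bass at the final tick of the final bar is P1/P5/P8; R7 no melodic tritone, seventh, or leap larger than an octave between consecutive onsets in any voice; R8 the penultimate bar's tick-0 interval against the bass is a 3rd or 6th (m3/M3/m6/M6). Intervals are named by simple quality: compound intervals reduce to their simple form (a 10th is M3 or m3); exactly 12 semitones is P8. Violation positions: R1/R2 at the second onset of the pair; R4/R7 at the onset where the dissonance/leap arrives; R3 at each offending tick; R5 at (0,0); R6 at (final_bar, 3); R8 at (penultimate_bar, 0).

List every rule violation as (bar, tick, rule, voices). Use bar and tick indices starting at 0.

bar 0: v0=F3 v1=F4 v2=A4 downbeat M3
bar 1: v0=D3 v1=F3 v2=F4 downbeat m3
bar 2: v0=C3 v1=A3 v2=G3 downbeat P5
bar 3: v0=A2 v1=D4 v2=A3 downbeat P8
bar 4: v0=G3 v1=E4 v2=G4 downbeat P8
bar 5: v0=F3 v1=F4 v2=A4 downbeat M3
  -> R5 @ bar 0 tick 0 v(0, 2): opens on M3
  -> R2 @ bar 1 tick 0 v(1, 2): F4/A4 M3 -> F3/F4 P8 similar
  -> R2 @ bar 2 tick 0 v(0, 2): D3/F4 m3 -> C3/G3 P5 similar
  -> R3 @ bar 2 tick 0 v(1, 2): A3 above G3
  -> R7 @ bar 2 tick 0 v(2,): F4->G3 leap 10st
  -> R3 @ bar 2 tick 1 v(1, 2): A3 above G3
  -> R3 @ bar 2 tick 2 v(1, 2): A3 above G3
  -> R3 @ bar 2 tick 3 v(1, 2): A3 above G3
  -> R3 @ bar 3 tick 0 v(1, 2): D4 above A3
  -> R4 @ bar 3 tick 0 v(0, 1): A2/D4 P4 untreated
  -> R3 @ bar 3 tick 1 v(1, 2): D4 above A3
  -> R3 @ bar 3 tick 2 v(1, 2): D4 above A3
  -> R3 @ bar 3 tick 3 v(1, 2): D4 above A3
  -> R1 @ bar 4 tick 0 v(0, 2): A2/A3 P8 -> G3/G4 P8 similar
  -> R7 @ bar 4 tick 0 v(0,): A2->G3 leap 10st
  -> R7 @ bar 4 tick 0 v(2,): A3->G4 leap 10st
  -> R8 @ bar 4 tick 0 v(0, 2): penult P8 not 3rd/6th
  -> R6 @ bar 5 tick 3 v(0, 2): closes on M3

(0, 0, R5, (0, 2))
(1, 0, R2, (1, 2))
(2, 0, R2, (0, 2))
(2, 0, R3, (1, 2))
(2, 0, R7, (2,))
(2, 1, R3, (1, 2))
(2, 2, R3, (1, 2))
(2, 3, R3, (1, 2))
(3, 0, R3, (1, 2))
(3, 0, R4, (0, 1))
(3, 1, R3, (1, 2))
(3, 2, R3, (1, 2))
(3, 3, R3, (1, 2))
(4, 0, R1, (0, 2))
(4, 0, R7, (0,))
(4, 0, R7, (2,))
(4, 0, R8, (0, 2))
(5, 3, R6, (0, 2))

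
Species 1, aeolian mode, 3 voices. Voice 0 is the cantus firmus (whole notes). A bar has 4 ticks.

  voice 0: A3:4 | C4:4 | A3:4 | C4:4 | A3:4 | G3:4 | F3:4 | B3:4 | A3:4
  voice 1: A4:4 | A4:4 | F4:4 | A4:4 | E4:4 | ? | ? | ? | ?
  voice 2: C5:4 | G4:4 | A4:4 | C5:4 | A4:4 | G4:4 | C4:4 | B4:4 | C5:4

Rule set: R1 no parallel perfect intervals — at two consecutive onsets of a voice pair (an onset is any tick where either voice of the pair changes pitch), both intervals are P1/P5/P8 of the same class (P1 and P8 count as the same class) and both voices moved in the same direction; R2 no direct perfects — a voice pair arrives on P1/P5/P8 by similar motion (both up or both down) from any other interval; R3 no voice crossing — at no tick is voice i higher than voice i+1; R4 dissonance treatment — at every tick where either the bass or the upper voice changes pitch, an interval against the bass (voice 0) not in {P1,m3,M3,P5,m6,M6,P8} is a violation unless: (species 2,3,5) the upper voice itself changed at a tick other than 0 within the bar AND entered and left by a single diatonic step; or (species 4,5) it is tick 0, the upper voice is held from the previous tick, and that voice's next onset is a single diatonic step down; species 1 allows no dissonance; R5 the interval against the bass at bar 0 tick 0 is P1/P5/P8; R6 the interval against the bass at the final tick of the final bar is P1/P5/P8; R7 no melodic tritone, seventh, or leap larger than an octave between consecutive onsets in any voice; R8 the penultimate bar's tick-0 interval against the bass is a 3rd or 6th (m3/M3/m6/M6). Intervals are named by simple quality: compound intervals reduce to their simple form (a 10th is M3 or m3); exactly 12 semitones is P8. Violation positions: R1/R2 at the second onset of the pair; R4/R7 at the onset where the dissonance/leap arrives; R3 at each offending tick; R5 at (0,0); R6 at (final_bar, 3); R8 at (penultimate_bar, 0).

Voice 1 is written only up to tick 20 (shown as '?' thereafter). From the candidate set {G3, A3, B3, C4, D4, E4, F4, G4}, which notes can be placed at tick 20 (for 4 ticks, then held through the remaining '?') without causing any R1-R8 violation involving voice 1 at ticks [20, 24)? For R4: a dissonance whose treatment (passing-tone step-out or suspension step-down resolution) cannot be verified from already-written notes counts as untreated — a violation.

G3: violates R2
A3: violates R4
B3: legal
C4: violates R2,R4
D4: violates R1
E4: legal
F4: violates R4
G4: legal

{B3, E4, G4}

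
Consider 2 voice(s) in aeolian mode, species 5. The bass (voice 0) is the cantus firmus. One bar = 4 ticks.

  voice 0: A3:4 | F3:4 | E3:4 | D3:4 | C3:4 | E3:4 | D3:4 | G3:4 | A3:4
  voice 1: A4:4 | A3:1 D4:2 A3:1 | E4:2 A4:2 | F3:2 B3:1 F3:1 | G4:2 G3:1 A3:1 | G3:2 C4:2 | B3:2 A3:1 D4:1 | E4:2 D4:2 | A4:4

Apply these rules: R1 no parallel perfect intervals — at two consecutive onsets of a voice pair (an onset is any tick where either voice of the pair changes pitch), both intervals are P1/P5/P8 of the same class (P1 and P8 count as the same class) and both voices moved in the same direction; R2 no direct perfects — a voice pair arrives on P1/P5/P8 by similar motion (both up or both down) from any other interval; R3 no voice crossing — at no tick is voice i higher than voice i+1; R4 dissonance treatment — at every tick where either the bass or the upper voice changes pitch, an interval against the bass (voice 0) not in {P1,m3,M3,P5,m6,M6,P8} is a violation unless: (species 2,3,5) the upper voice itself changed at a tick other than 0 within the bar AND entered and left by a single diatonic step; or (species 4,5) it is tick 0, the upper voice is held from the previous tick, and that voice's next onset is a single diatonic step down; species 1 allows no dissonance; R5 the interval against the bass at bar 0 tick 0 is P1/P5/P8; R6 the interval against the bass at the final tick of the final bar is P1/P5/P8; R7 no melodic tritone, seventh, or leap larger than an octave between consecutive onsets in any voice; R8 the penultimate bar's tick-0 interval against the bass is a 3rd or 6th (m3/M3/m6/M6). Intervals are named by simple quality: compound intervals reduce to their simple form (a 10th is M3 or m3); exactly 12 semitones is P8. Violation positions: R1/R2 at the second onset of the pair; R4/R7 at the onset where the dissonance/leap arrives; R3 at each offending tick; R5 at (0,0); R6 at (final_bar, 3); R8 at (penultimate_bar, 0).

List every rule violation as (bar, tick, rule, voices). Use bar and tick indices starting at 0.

(2, 2, R4, (0, 1))
(3, 0, R7, (1,))
(3, 2, R7, (1,))
(3, 3, R7, (1,))
(4, 0, R7, (1,))
(8, 0, R2, (0, 1))

bar 0: v0=A3 v1=A4 downbeat P8
bar 1: v0=F3 v1=A3 downbeat M3
bar 2: v0=E3 v1=E4 downbeat P8
bar 3: v0=D3 v1=F3 downbeat m3
bar 4: v0=C3 v1=G4 downbeat P5
bar 5: v0=E3 v1=G3 downbeat m3
bar 6: v0=D3 v1=B3 downbeat M6
bar 7: v0=G3 v1=E4 downbeat M6
bar 8: v0=A3 v1=A4 downbeat P8
  -> R4 @ bar 2 tick 2 v(0, 1): E3/A4 P4 untreated
  -> R7 @ bar 3 tick 0 v(1,): A4->F3 leap 16st
  -> R7 @ bar 3 tick 2 v(1,): F3->B3 leap 6st
  -> R7 @ bar 3 tick 3 v(1,): B3->F3 leap 6st
  -> R7 @ bar 4 tick 0 v(1,): F3->G4 leap 14st
  -> R2 @ bar 8 tick 0 v(0, 1): G3/D4 P5 -> A3/A4 P8 similar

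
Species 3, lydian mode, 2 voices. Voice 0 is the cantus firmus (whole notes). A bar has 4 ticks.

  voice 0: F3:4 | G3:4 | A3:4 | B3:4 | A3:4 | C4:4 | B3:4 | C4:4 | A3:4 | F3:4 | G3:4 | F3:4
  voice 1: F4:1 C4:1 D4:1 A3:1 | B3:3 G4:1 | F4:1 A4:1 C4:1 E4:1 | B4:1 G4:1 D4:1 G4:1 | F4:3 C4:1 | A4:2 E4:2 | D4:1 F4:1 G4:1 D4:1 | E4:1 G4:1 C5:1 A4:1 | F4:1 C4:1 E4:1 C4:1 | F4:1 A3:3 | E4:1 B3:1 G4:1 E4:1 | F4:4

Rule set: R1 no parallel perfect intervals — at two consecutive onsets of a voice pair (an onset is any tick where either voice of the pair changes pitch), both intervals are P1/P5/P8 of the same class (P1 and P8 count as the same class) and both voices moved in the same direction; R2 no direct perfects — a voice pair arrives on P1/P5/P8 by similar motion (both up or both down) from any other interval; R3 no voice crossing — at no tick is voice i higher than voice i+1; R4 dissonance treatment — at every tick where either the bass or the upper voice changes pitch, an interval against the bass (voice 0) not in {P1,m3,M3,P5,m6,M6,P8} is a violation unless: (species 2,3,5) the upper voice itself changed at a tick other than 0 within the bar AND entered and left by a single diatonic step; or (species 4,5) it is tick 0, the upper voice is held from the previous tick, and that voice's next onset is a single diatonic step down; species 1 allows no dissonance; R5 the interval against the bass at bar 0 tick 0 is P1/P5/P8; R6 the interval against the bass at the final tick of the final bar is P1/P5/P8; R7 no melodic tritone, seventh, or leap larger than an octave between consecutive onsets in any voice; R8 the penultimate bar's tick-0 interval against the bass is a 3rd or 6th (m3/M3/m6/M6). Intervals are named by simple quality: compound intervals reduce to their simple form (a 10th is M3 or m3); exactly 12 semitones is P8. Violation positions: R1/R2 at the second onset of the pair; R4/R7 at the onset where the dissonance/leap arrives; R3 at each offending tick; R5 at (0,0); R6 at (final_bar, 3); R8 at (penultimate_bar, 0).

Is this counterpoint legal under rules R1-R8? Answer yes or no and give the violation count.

bar 0: v0=F3 v1=F4 (P8)
bar 1: v0=G3 v1=B3 (M3)
bar 2: v0=A3 v1=F4 (m6)
bar 3: v0=B3 v1=B4 (P8)
bar 4: v0=A3 v1=F4 (m6)
bar 5: v0=C4 v1=A4 (M6)
bar 6: v0=B3 v1=D4 (m3)
bar 7: v0=C4 v1=E4 (M3)
bar 8: v0=A3 v1=F4 (m6)
bar 9: v0=F3 v1=F4 (P8)
bar 10: v0=G3 v1=E4 (M6)
bar 11: v0=F3 v1=F4 (P8)
  R2 @ bar3.0: A3/E4 P5 -> B3/B4 P8 similar
  R4 @ bar6.1: B3/F4 TT untreated

No (2 violations)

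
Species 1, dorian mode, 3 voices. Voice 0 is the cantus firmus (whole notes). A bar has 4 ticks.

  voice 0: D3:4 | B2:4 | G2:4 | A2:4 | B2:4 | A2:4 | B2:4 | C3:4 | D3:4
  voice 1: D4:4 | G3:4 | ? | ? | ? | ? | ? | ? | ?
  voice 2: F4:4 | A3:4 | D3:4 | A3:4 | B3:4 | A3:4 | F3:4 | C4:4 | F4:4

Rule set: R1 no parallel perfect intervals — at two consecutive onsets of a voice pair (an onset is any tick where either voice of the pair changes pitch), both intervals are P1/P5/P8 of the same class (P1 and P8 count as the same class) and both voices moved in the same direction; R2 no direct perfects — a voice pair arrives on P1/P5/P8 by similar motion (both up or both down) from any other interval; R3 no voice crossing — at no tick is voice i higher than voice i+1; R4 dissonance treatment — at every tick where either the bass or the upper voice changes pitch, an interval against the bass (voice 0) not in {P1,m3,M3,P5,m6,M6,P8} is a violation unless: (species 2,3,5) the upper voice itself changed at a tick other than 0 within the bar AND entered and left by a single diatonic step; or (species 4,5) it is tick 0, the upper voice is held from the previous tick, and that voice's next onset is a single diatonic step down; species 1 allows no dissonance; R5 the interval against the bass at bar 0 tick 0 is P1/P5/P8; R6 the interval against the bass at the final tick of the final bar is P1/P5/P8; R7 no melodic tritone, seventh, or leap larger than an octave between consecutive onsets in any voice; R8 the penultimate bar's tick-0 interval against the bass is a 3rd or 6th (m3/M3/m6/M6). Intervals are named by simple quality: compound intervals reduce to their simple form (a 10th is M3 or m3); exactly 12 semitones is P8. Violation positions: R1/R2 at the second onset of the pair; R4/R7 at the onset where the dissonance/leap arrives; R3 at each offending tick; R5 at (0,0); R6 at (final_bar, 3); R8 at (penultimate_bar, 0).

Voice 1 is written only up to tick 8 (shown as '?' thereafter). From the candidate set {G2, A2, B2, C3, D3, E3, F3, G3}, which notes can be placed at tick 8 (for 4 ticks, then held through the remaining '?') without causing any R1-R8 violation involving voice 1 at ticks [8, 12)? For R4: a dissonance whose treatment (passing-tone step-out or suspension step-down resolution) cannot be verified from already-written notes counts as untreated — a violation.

G2: violates R2
A2: violates R4,R7
B2: legal
C3: violates R4
D3: violates R2
E3: violates R3
F3: violates R3,R4
G3: violates R3

{B2}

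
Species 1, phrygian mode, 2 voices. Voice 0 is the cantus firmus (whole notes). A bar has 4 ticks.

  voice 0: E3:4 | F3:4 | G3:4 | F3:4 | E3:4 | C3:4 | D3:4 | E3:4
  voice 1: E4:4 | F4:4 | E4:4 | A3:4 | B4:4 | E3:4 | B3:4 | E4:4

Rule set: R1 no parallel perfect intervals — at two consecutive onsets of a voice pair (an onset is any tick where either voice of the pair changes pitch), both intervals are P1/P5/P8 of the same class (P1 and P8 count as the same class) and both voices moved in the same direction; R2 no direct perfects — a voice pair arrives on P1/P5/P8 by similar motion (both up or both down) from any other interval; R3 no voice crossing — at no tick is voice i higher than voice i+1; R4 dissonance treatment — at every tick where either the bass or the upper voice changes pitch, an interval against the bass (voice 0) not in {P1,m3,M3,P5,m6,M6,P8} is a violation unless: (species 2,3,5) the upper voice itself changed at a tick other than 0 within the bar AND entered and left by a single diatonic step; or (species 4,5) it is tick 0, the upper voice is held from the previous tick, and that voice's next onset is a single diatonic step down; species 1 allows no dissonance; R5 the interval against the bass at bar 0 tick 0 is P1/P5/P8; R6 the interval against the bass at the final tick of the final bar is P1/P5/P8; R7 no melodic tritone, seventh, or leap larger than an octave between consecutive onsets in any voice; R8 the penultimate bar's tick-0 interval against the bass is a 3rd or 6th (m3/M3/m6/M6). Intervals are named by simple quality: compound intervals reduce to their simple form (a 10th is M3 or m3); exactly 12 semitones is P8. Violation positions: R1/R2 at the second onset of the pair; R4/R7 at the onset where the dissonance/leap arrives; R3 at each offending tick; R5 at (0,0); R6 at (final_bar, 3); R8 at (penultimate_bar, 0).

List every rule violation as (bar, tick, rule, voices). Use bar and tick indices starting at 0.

bar 0: v0=E3 v1=E4 downbeat P8
bar 1: v0=F3 v1=F4 downbeat P8
bar 2: v0=G3 v1=E4 downbeat M6
bar 3: v0=F3 v1=A3 downbeat M3
bar 4: v0=E3 v1=B4 downbeat P5
bar 5: v0=C3 v1=E3 downbeat M3
bar 6: v0=D3 v1=B3 downbeat M6
bar 7: v0=E3 v1=E4 downbeat P8
  -> R1 @ bar 1 tick 0 v(0, 1): E3/E4 P8 -> F3/F4 P8 similar
  -> R7 @ bar 4 tick 0 v(1,): A3->B4 leap 14st
  -> R7 @ bar 5 tick 0 v(1,): B4->E3 leap 19st
  -> R2 @ bar 7 tick 0 v(0, 1): D3/B3 M6 -> E3/E4 P8 similar

(1, 0, R1, (0, 1))
(4, 0, R7, (1,))
(5, 0, R7, (1,))
(7, 0, R2, (0, 1))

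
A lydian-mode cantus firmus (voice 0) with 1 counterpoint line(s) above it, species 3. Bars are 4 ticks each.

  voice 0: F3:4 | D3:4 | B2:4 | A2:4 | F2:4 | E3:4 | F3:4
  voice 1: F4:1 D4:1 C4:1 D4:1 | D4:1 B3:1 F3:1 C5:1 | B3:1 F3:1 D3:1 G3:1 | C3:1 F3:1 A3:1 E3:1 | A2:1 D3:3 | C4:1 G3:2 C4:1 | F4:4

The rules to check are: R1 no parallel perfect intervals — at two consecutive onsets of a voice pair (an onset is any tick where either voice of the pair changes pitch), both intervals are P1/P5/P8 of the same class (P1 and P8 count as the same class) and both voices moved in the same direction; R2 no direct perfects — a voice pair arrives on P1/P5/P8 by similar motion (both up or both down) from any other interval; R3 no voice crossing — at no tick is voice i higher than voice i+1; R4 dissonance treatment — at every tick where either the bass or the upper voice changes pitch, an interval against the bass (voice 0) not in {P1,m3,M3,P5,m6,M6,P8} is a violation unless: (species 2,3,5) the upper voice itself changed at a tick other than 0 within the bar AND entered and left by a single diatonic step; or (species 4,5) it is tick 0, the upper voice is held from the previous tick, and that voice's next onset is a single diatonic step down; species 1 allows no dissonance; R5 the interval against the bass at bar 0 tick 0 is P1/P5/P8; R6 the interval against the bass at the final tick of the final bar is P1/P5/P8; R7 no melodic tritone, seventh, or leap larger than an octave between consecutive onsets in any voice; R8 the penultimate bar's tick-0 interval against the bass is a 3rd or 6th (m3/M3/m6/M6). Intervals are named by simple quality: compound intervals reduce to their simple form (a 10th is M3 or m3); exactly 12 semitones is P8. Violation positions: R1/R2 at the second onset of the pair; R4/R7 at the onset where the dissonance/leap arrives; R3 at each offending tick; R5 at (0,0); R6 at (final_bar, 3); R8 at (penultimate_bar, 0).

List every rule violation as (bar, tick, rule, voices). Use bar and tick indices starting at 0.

bar 0: v0=F3 v1=F4 downbeat P8
bar 1: v0=D3 v1=D4 downbeat P8
bar 2: v0=B2 v1=B3 downbeat P8
bar 3: v0=A2 v1=C3 downbeat m3
bar 4: v0=F2 v1=A2 downbeat M3
bar 5: v0=E3 v1=C4 downbeat m6
bar 6: v0=F3 v1=F4 downbeat P8
  -> R7 @ bar 1 tick 2 v(1,): B3->F3 leap 6st
  -> R4 @ bar 1 tick 3 v(0, 1): D3/C5 m7 untreated
  -> R7 @ bar 1 tick 3 v(1,): F3->C5 leap 19st
  -> R2 @ bar 2 tick 0 v(0, 1): D3/C5 m7 -> B2/B3 P8 similar
  -> R7 @ bar 2 tick 0 v(1,): C5->B3 leap 13st
  -> R4 @ bar 2 tick 1 v(0, 1): B2/F3 TT untreated
  -> R7 @ bar 2 tick 1 v(1,): B3->F3 leap 6st
  -> R7 @ bar 5 tick 0 v(0,): F2->E3 leap 11st
  -> R7 @ bar 5 tick 0 v(1,): D3->C4 leap 10st
  -> R2 @ bar 6 tick 0 v(0, 1): E3/C4 m6 -> F3/F4 P8 similar

(1, 2, R7, (1,))
(1, 3, R4, (0, 1))
(1, 3, R7, (1,))
(2, 0, R2, (0, 1))
(2, 0, R7, (1,))
(2, 1, R4, (0, 1))
(2, 1, R7, (1,))
(5, 0, R7, (0,))
(5, 0, R7, (1,))
(6, 0, R2, (0, 1))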